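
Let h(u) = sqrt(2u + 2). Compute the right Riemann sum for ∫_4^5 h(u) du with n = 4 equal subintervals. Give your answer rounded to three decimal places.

Δu = (5 − 4)/4 = 0.25.
Right endpoints: 4.25, 4.5, 4.75, 5.
h(4.25) ≈ 3.240, h(4.5) ≈ 3.317, h(4.75) ≈ 3.391, h(5) ≈ 3.464.
Sum = Δu · [h(4.25) + h(4.5) + h(4.75) + h(5)].
Sum ≈ 3.353.

3.353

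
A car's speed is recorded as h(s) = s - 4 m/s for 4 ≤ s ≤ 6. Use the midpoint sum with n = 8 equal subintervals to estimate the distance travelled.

2

Δs = (6 − 4)/8 = 0.25.
Midpoints: 4.125, 4.375, 4.625, 4.875, 5.125, 5.375, 5.625, 5.875.
h(4.125) = 0.125, h(4.375) = 0.375, h(4.625) = 0.625, h(4.875) = 0.875, h(5.125) = 1.125, h(5.375) = 1.375, h(5.625) = 1.625, h(5.875) = 1.875.
Sum = Δs · [h(4.125) + h(4.375) + h(4.625) + ...].
Sum = 2.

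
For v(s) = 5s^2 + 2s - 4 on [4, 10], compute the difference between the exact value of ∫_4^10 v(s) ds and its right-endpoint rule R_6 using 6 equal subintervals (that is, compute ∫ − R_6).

-221

Exact integral: ∫_4^10 v(s) ds = 1620.
R_6 = 1841.
Error = 1620 − 1841 = -221.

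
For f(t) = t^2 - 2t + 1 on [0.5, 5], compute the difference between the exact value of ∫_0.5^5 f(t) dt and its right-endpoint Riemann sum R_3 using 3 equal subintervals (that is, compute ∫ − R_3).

-13.5

Exact integral: ∫_0.5^5 f(t) dt = 21.375.
R_3 = 34.875.
Error = 21.375 − 34.875 = -13.5.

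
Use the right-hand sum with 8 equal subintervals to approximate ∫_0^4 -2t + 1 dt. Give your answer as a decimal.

-14

Δt = (4 − 0)/8 = 0.5.
Right endpoints: 0.5, 1, 1.5, 2, 2.5, 3, 3.5, 4.
f(0.5) = 0, f(1) = -1, f(1.5) = -2, f(2) = -3, f(2.5) = -4, f(3) = -5, f(3.5) = -6, f(4) = -7.
Sum = Δt · [f(0.5) + f(1) + f(1.5) + ...].
Sum = -14.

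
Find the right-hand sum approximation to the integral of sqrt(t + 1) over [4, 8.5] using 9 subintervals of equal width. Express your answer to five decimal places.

Δt = (8.5 − 4)/9 = 0.5.
Right endpoints: 4.5, 5, 5.5, 6, 6.5, 7, 7.5, 8, 8.5.
f(4.5) ≈ 2.34521, f(5) ≈ 2.44949, f(5.5) ≈ 2.54951, f(6) ≈ 2.64575, f(6.5) ≈ 2.73861, f(7) ≈ 2.82843, f(7.5) ≈ 2.91548, f(8) ≈ 3.00000, f(8.5) ≈ 3.08221.
Sum = Δt · [f(4.5) + f(5) + f(5.5) + ...].
Sum ≈ 12.27734.

12.27734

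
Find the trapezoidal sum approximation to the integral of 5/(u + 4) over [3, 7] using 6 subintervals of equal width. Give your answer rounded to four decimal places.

2.2622

Δu = (7 − 3)/6 = 2/3.
f(3) = 5/7, f(11/3) = 15/23, f(13/3) = 0.6, f(5) = 5/9, f(17/3) = 15/29, f(19/3) = 15/31, f(7) = 5/11.
T_6 = (Δu/2)·[f(u_0) + 2f(u_1) + ... + 2f(u_{5}) + f(u_6)].
Sum ≈ 2.2622.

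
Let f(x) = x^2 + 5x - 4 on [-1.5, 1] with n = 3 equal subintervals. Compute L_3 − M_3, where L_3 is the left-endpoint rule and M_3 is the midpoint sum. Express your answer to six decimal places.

L_3 ≈ -16.06481481.
M_3 ≈ -11.81134259.
L_3 − M_3 ≈ -4.253472.

-4.253472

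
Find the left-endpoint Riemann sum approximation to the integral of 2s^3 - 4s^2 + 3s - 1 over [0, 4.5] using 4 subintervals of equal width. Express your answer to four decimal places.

Δs = (4.5 − 0)/4 = 1.125.
Left endpoints: 0, 1.125, 2.25, 3.375.
f(0) = -1, f(1.125) = 0.16015625, f(2.25) = 8.28125, f(3.375) = 40.44921875.
Sum = Δs · [f(0) + f(1.125) + f(2.25) + f(3.375)].
Sum ≈ 53.8770.

53.8770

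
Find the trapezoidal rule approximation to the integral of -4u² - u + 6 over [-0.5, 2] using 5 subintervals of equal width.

Δu = (2 − (-0.5))/5 = 0.5.
f(-0.5) = 5.5, f(0) = 6, f(0.5) = 4.5, f(1) = 1, f(1.5) = -4.5, f(2) = -12.
T_5 = (Δu/2)·[f(u_0) + 2f(u_1) + ... + 2f(u_{4}) + f(u_5)].
Sum = 1.875.

1.875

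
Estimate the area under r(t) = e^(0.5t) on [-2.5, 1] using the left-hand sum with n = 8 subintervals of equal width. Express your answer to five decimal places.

Δt = (1 − (-2.5))/8 = 0.4375.
Left endpoints: -2.5, -2.0625, -1.625, -1.1875, -0.75, -0.3125, 0.125, 0.5625.
r(-2.5) ≈ 0.28650, r(-2.0625) ≈ 0.35656, r(-1.625) ≈ 0.44375, r(-1.1875) ≈ 0.55225, r(-0.75) ≈ 0.68729, r(-0.3125) ≈ 0.85535, r(0.125) ≈ 1.06449, r(0.5625) ≈ 1.32478.
Sum = Δt · [r(-2.5) + r(-2.0625) + r(-1.625) + ...].
Sum ≈ 2.43730.

2.43730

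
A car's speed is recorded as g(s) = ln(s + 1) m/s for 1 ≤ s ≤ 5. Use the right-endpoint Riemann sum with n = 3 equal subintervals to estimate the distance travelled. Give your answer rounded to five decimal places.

Δs = (5 − 1)/3 = 4/3.
Right endpoints: 7/3, 11/3, 5.
g(7/3) ≈ 1.20397, g(11/3) ≈ 1.54045, g(5) ≈ 1.79176.
Sum = Δs · [g(7/3) + g(11/3) + g(5)].
Sum ≈ 6.04824.

6.04824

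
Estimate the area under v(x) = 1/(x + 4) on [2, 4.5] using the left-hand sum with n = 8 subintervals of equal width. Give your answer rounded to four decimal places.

Δx = (4.5 − 2)/8 = 0.3125.
Left endpoints: 2, 2.3125, 2.625, 2.9375, 3.25, 3.5625, 3.875, 4.1875.
v(2) = 1/6, v(2.3125) = 16/101, v(2.625) = 8/53, v(2.9375) = 16/111, v(3.25) = 4/29, v(3.5625) = 16/121, v(3.875) = 8/63, v(4.1875) = 16/131.
Sum = Δx · [v(2) + v(2.3125) + v(2.625) + ...].
Sum ≈ 0.3561.

0.3561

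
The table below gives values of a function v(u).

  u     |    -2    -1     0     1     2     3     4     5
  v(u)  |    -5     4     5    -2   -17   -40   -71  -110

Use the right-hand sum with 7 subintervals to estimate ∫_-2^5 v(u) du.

Δu = 1.
Sum = 1·[4 + 5 + (-2) + (-17) + (-40) + (-71) + (-110)] = -231.

-231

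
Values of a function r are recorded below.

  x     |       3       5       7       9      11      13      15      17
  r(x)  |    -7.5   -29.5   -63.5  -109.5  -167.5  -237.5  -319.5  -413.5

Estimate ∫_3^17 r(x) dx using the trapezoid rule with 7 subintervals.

-2275

Δx = 2.
T_7 = (2/2)·[(-7.5) + 2·(-29.5) + 2·(-63.5) + 2·(-109.5) + 2·(-167.5) + 2·(-237.5) + 2·(-319.5) + (-413.5)] = -2275.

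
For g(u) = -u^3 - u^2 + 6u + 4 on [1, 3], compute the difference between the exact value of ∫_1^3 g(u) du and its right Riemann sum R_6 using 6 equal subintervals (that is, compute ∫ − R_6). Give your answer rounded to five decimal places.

Exact integral: ∫_1^3 g(u) du ≈ 3.3333333.
R_6 ≈ -0.5925926.
Error ≈ 3.3333333 − (-0.5925926) ≈ 3.92593.

3.92593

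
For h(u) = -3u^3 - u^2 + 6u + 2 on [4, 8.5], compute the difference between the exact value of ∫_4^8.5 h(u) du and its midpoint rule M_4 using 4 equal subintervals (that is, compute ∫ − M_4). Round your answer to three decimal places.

-27.171

Exact integral: ∫_4^8.5 h(u) du = -3728.671875.
M_4 ≈ -3701.50049.
Error ≈ -3728.671875 − (-3701.50049) ≈ -27.171.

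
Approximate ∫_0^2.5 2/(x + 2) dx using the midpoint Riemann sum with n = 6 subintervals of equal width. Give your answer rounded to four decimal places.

Δx = (2.5 − 0)/6 = 5/12.
Midpoints: 5/24, 0.625, 25/24, 35/24, 1.875, 55/24.
f(5/24) = 48/53, f(0.625) = 16/21, f(25/24) = 48/73, f(35/24) = 48/83, f(1.875) = 16/31, f(55/24) = 48/103.
Sum = Δx · [f(5/24) + f(0.625) + f(25/24) + ...].
Sum ≈ 1.6190.

1.6190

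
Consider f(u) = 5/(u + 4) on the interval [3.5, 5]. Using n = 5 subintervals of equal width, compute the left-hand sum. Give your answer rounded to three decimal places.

0.928

Δu = (5 − 3.5)/5 = 0.3.
Left endpoints: 3.5, 3.8, 4.1, 4.4, 4.7.
f(3.5) = 2/3, f(3.8) = 25/39, f(4.1) = 50/81, f(4.4) = 25/42, f(4.7) = 50/87.
Sum = Δu · [f(3.5) + f(3.8) + f(4.1) + f(4.4) + f(4.7)].
Sum ≈ 0.928.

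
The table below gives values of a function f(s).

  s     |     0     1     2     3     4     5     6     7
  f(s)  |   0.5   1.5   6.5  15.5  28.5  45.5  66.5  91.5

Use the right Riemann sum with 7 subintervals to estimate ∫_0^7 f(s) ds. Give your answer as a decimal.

Δs = 1.
Sum = 1·[1.5 + 6.5 + 15.5 + 28.5 + 45.5 + 66.5 + 91.5] = 255.5.

255.5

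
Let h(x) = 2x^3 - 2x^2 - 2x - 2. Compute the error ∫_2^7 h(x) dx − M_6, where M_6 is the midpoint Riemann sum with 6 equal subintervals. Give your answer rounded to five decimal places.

7.23380

Exact integral: ∫_2^7 h(x) dx ≈ 914.1666667.
M_6 ≈ 906.9328704.
Error ≈ 914.1666667 − 906.9328704 ≈ 7.23380.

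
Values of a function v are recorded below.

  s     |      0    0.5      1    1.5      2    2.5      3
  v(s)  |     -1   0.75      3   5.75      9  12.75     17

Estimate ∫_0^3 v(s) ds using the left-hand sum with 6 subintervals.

15.125

Δs = 0.5.
Sum = 0.5·[(-1) + 0.75 + 3 + 5.75 + 9 + 12.75] = 15.125.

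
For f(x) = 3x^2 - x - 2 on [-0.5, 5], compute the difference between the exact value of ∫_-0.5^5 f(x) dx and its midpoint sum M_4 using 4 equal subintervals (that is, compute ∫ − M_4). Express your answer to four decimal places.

Exact integral: ∫_-0.5^5 f(x) dx = 101.75.
M_4 ≈ 99.150391.
Error ≈ 101.75 − 99.150391 ≈ 2.5996.

2.5996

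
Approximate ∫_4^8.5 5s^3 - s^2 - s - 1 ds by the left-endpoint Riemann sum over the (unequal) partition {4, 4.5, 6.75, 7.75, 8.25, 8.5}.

4413.01171875

Subinterval widths: 0.5, 2.25, 1, 0.5, 0.25.
Left endpoints: 4, 4.5, 6.75, 7.75, 8.25.
f(4) = 299, f(4.5) = 429.875, f(6.75) = 1484.421875, f(7.75) = 2258.609375, f(8.25) = 2730.265625.
Sum = Σ Δs_i · f(s_i).
Sum = 4413.01171875.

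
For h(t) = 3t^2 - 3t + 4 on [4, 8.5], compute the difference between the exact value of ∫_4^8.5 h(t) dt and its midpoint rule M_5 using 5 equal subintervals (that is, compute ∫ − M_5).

0.91125

Exact integral: ∫_4^8.5 h(t) dt = 483.75.
M_5 = 482.83875.
Error = 483.75 − 482.83875 = 0.91125.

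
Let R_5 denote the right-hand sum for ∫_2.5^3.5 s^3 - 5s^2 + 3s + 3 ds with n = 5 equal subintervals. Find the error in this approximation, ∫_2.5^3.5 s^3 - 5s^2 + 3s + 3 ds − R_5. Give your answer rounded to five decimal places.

-0.05167

Exact integral: ∫_2.5^3.5 f(s) ds ≈ -5.6666667.
R_5 = -5.615.
Error ≈ -5.6666667 − (-5.615) ≈ -0.05167.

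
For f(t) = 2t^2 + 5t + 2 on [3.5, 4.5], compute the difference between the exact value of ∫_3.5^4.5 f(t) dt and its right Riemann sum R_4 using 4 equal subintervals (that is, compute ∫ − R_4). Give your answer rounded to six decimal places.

-2.645833

Exact integral: ∫_3.5^4.5 f(t) dt ≈ 54.16666667.
R_4 = 56.8125.
Error ≈ 54.16666667 − 56.8125 ≈ -2.645833.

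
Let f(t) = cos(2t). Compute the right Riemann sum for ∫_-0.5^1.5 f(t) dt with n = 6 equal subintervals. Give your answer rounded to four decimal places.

0.2179

Δt = (1.5 − (-0.5))/6 = 1/3.
Right endpoints: -1/6, 1/6, 0.5, 5/6, 7/6, 1.5.
f(-1/6) ≈ 0.9450, f(1/6) ≈ 0.9450, f(0.5) ≈ 0.5403, f(5/6) ≈ -0.0957, f(7/6) ≈ -0.6908, f(1.5) ≈ -0.9900.
Sum = Δt · [f(-1/6) + f(1/6) + f(0.5) + ...].
Sum ≈ 0.2179.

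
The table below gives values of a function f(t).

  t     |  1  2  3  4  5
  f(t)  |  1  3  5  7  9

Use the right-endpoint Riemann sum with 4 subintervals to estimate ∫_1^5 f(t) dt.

Δt = 1.
Sum = 1·[3 + 5 + 7 + 9] = 24.

24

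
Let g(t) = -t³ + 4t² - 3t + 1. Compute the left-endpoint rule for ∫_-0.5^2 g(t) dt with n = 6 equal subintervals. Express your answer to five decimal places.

3.98076

Δt = (2 − (-0.5))/6 = 5/12.
Left endpoints: -0.5, -1/12, 1/3, 0.75, 7/6, 19/12.
g(-0.5) = 3.625, g(-1/12) = 2209/1728, g(1/3) = 11/27, g(0.75) = 0.578125, g(7/6) = 293/216, g(19/12) = 3989/1728.
Sum = Δt · [g(-0.5) + g(-1/12) + g(1/3) + ...].
Sum ≈ 3.98076.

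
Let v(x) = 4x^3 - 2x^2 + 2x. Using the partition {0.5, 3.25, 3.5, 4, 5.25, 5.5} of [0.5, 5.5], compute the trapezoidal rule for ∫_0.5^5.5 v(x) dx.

923.796875

Subinterval widths: 2.75, 0.25, 0.5, 1.25, 0.25.
v(0.5) = 1, v(3.25) = 122.6875, v(3.5) = 154, v(4) = 232, v(5.25) = 534.1875, v(5.5) = 616.
On each subinterval the trapezoid contributes (Δx_i/2)·[v(x_{i-1}) + v(x_i)].
Sum = 923.796875.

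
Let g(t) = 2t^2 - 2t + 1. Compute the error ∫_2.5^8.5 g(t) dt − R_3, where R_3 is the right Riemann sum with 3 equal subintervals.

Exact integral: ∫_2.5^8.5 g(t) dt = 339.
R_3 = 467.
Error = 339 − 467 = -128.

-128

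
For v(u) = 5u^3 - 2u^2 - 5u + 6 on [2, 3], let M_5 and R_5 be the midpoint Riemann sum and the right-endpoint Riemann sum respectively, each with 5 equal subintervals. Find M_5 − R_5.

-8.355

M_5 = 61.965.
R_5 = 70.32.
M_5 − R_5 = -8.355.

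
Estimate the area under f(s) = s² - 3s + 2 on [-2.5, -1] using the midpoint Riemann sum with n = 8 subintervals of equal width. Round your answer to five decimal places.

Δs = (-1 − (-2.5))/8 = 0.1875.
Midpoints: -2.40625, -2.21875, -2.03125, -1.84375, -1.65625, -1.46875, -1.28125, -1.09375.
f(-2.40625) = 15369/1024, f(-2.21875) = 13905/1024, f(-2.03125) = 12513/1024, f(-1.84375) = 11193/1024, f(-1.65625) = 9945/1024, f(-1.46875) = 8769/1024, f(-1.28125) = 7665/1024, f(-1.09375) = 6633/1024.
Sum = Δs · [f(-2.40625) + f(-2.21875) + f(-2.03125) + ...].
Sum ≈ 15.74561.

15.74561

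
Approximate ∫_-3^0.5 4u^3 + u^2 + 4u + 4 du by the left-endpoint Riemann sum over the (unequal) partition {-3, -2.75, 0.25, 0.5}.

Subinterval widths: 0.25, 3, 0.25.
Left endpoints: -3, -2.75, 0.25.
f(-3) = -107, f(-2.75) = -82.625, f(0.25) = 5.125.
Sum = Σ Δu_i · f(u_i).
Sum = -273.34375.

-273.34375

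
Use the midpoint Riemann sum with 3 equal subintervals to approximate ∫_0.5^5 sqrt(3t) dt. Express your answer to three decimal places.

12.569

Δt = (5 − 0.5)/3 = 1.5.
Midpoints: 1.25, 2.75, 4.25.
f(1.25) ≈ 1.936, f(2.75) ≈ 2.872, f(4.25) ≈ 3.571.
Sum = Δt · [f(1.25) + f(2.75) + f(4.25)].
Sum ≈ 12.569.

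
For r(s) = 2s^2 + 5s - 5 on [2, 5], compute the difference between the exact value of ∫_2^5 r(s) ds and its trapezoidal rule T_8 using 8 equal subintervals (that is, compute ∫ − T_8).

-0.140625

Exact integral: ∫_2^5 r(s) ds = 115.5.
T_8 = 115.640625.
Error = 115.5 − 115.640625 = -0.140625.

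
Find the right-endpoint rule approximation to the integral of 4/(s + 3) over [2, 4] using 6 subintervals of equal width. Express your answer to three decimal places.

1.309

Δs = (4 − 2)/6 = 1/3.
Right endpoints: 7/3, 8/3, 3, 10/3, 11/3, 4.
f(7/3) = 0.75, f(8/3) = 12/17, f(3) = 2/3, f(10/3) = 12/19, f(11/3) = 0.6, f(4) = 4/7.
Sum = Δs · [f(7/3) + f(8/3) + f(3) + ...].
Sum ≈ 1.309.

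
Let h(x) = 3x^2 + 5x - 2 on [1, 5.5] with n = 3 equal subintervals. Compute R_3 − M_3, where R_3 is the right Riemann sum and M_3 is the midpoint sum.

R_3 = 317.25.
M_3 = 226.96875.
R_3 − M_3 = 90.28125.

90.28125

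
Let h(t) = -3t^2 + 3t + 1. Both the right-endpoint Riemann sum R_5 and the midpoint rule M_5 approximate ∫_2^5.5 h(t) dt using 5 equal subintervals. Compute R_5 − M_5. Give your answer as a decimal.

R_5 = -140.245.
M_5 = -115.07125.
R_5 − M_5 = -25.17375.

-25.17375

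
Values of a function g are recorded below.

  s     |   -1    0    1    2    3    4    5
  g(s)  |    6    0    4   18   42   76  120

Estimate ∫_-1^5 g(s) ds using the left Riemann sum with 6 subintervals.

Δs = 1.
Sum = 1·[6 + 0 + 4 + 18 + 42 + 76] = 146.

146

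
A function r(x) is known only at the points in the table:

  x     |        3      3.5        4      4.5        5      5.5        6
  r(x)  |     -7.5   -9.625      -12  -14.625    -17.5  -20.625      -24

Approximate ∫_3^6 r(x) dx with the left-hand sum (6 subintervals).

-40.9375

Δx = 0.5.
Sum = 0.5·[(-7.5) + (-9.625) + (-12) + (-14.625) + (-17.5) + (-20.625)] = -40.9375.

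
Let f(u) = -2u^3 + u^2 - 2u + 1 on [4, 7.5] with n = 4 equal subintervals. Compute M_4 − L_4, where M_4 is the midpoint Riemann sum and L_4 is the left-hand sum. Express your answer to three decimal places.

M_4 ≈ -1364.00879.
L_4 ≈ -1087.85742.
M_4 − L_4 ≈ -276.151.

-276.151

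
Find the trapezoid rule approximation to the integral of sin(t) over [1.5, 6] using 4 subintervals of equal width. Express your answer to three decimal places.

-0.794

Δt = (6 − 1.5)/4 = 1.125.
f(1.5) ≈ 0.997, f(2.625) ≈ 0.494, f(3.75) ≈ -0.572, f(4.875) ≈ -0.987, f(6) ≈ -0.279.
T_4 = (Δt/2)·[f(t_0) + 2f(t_1) + 2f(t_2) + 2f(t_3) + f(t_4)].
Sum ≈ -0.794.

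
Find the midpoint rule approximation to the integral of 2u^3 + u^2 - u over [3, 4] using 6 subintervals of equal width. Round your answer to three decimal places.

96.282

Δu = (4 − 3)/6 = 1/6.
Midpoints: 37/12, 3.25, 41/12, 43/12, 3.75, 47/12.
f(37/12) = 56203/864, f(3.25) = 75.96875, f(41/12) = 76055/864, f(43/12) = 87505/864, f(3.75) = 115.78125, f(47/12) = 113693/864.
Sum = Δu · [f(37/12) + f(3.25) + f(41/12) + ...].
Sum ≈ 96.282.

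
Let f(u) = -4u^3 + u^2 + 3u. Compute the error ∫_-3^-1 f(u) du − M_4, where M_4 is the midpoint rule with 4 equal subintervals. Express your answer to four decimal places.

Exact integral: ∫_-3^-1 f(u) du ≈ 76.666667.
M_4 = 75.625.
Error ≈ 76.666667 − 75.625 ≈ 1.0417.

1.0417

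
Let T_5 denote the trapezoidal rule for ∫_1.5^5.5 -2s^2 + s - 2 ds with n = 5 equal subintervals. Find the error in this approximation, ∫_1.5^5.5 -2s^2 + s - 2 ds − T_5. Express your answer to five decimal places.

Exact integral: ∫_1.5^5.5 f(s) ds ≈ -102.6666667.
T_5 = -103.52.
Error ≈ -102.6666667 − (-103.52) ≈ 0.85333.

0.85333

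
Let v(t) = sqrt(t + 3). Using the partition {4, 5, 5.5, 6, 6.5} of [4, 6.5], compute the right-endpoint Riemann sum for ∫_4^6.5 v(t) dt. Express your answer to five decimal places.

7.32727

Subinterval widths: 1, 0.5, 0.5, 0.5.
Right endpoints: 5, 5.5, 6, 6.5.
v(5) ≈ 2.82843, v(5.5) ≈ 2.91548, v(6) ≈ 3.00000, v(6.5) ≈ 3.08221.
Sum = Σ Δt_i · v(t_i).
Sum ≈ 7.32727.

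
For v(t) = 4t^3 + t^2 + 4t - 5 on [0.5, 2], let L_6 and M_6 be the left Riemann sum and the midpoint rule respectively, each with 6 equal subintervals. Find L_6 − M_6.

-4.78125

L_6 = 13.65625.
M_6 = 18.4375.
L_6 − M_6 = -4.78125.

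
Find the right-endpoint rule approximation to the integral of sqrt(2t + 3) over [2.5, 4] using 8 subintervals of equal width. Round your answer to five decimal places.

Δt = (4 − 2.5)/8 = 0.1875.
Right endpoints: 2.6875, 2.875, 3.0625, 3.25, 3.4375, 3.625, 3.8125, 4.
f(2.6875) ≈ 2.89396, f(2.875) ≈ 2.95804, f(3.0625) ≈ 3.02076, f(3.25) ≈ 3.08221, f(3.4375) ≈ 3.14245, f(3.625) ≈ 3.20156, f(3.8125) ≈ 3.25960, f(4) ≈ 3.31662.
Sum = Δt · [f(2.6875) + f(2.875) + f(3.0625) + ...].
Sum ≈ 4.66410.

4.66410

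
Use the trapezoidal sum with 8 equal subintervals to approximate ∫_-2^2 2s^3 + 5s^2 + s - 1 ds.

23.5

Δs = (2 − (-2))/8 = 0.5.
f(-2) = 1, f(-1.5) = 2, f(-1) = 1, f(-0.5) = -0.5, f(0) = -1, f(0.5) = 1, f(1) = 7, f(1.5) = 18.5, f(2) = 37.
T_8 = (Δs/2)·[f(s_0) + 2f(s_1) + ... + 2f(s_{7}) + f(s_8)].
Sum = 23.5.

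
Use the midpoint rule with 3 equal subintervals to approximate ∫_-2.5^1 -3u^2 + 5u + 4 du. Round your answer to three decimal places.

Δu = (1 − (-2.5))/3 = 7/6.
Midpoints: -23/12, -0.75, 5/12.
f(-23/12) = -797/48, f(-0.75) = -1.4375, f(5/12) = 5.5625.
Sum = Δu · [f(-23/12) + f(-0.75) + f(5/12)].
Sum ≈ -14.559.

-14.559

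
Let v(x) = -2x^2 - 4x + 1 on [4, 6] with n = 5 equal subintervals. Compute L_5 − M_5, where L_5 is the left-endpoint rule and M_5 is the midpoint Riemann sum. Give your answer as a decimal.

9.44

L_5 = -129.84.
M_5 = -139.28.
L_5 − M_5 = 9.44.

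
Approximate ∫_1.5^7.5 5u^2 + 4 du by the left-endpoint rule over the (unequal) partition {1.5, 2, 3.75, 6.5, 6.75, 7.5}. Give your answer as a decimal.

481.65625

Subinterval widths: 0.5, 1.75, 2.75, 0.25, 0.75.
Left endpoints: 1.5, 2, 3.75, 6.5, 6.75.
f(1.5) = 15.25, f(2) = 24, f(3.75) = 74.3125, f(6.5) = 215.25, f(6.75) = 231.8125.
Sum = Σ Δu_i · f(u_i).
Sum = 481.65625.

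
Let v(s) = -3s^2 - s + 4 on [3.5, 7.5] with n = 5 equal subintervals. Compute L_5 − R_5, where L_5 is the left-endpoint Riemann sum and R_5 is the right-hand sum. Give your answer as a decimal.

L_5 = -331.88.
R_5 = -440.68.
L_5 − R_5 = 108.8.

108.8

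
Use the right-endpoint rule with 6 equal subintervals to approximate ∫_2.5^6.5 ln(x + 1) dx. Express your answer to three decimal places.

6.976

Δx = (6.5 − 2.5)/6 = 2/3.
Right endpoints: 19/6, 23/6, 4.5, 31/6, 35/6, 6.5.
f(19/6) ≈ 1.427, f(23/6) ≈ 1.576, f(4.5) ≈ 1.705, f(31/6) ≈ 1.819, f(35/6) ≈ 1.922, f(6.5) ≈ 2.015.
Sum = Δx · [f(19/6) + f(23/6) + f(4.5) + ...].
Sum ≈ 6.976.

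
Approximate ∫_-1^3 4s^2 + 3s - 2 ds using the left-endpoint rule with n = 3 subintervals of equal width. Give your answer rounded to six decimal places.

16.740741

Δs = (3 − (-1))/3 = 4/3.
Left endpoints: -1, 1/3, 5/3.
f(-1) = -1, f(1/3) = -5/9, f(5/3) = 127/9.
Sum = Δs · [f(-1) + f(1/3) + f(5/3)].
Sum ≈ 16.740741.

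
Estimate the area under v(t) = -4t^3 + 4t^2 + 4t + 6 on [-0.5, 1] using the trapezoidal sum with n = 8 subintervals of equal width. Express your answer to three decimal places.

11.071

Δt = (1 − (-0.5))/8 = 0.1875.
v(-0.5) = 5.5, v(-0.3125) = 5389/1024, v(-0.125) = 5.5703125, v(0.0625) = 6415/1024, v(0.25) = 7.1875, v(0.4375) = 8377/1024, v(0.625) = 9.0859375, v(0.8125) = 9979/1024, v(1) = 10.
T_8 = (Δt/2)·[v(t_0) + 2v(t_1) + ... + 2v(t_{7}) + v(t_8)].
Sum ≈ 11.071.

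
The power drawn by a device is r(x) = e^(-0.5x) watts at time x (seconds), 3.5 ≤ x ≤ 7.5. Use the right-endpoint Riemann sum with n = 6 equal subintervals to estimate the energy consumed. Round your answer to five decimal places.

0.25320

Δx = (7.5 − 3.5)/6 = 2/3.
Right endpoints: 25/6, 29/6, 5.5, 37/6, 41/6, 7.5.
r(25/6) ≈ 0.12451, r(29/6) ≈ 0.08922, r(5.5) ≈ 0.06393, r(37/6) ≈ 0.04581, r(41/6) ≈ 0.03282, r(7.5) ≈ 0.02352.
Sum = Δx · [r(25/6) + r(29/6) + r(5.5) + ...].
Sum ≈ 0.25320.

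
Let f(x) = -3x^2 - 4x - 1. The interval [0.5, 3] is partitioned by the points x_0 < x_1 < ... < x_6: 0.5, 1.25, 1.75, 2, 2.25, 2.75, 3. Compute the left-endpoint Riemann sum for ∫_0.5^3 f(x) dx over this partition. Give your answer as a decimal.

Subinterval widths: 0.75, 0.5, 0.25, 0.25, 0.5, 0.25.
Left endpoints: 0.5, 1.25, 1.75, 2, 2.25, 2.75.
f(0.5) = -3.75, f(1.25) = -10.6875, f(1.75) = -17.1875, f(2) = -21, f(2.25) = -25.1875, f(2.75) = -34.6875.
Sum = Σ Δx_i · f(x_i).
Sum = -38.96875.

-38.96875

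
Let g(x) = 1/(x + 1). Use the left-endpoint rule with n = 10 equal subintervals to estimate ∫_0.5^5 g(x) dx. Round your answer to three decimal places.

Δx = (5 − 0.5)/10 = 0.45.
Left endpoints: 0.5, 0.95, 1.4, 1.85, 2.3, 2.75, 3.2, 3.65, 4.1, 4.55.
g(0.5) = 2/3, g(0.95) = 20/39, g(1.4) = 5/12, g(1.85) = 20/57, g(2.3) = 10/33, g(2.75) = 4/15, g(3.2) = 5/21, g(3.65) = 20/93, g(4.1) = 10/51, g(4.55) = 20/111.
Sum = Δx · [g(0.5) + g(0.95) + g(1.4) + ...].
Sum ≈ 1.506.

1.506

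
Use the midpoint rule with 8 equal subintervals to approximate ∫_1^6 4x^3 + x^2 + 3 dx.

1374.66796875

Δx = (6 − 1)/8 = 0.625.
Midpoints: 1.3125, 1.9375, 2.5625, 3.1875, 3.8125, 4.4375, 5.0625, 5.6875.
f(1.3125) = 14097/1024, f(1.9375) = 36707/1024, f(2.5625) = 78717/1024, f(3.1875) = 146127/1024, f(3.8125) = 244937/1024, f(4.4375) = 381147/1024, f(5.0625) = 560757/1024, f(5.6875) = 789767/1024.
Sum = Δx · [f(1.3125) + f(1.9375) + f(2.5625) + ...].
Sum = 1374.66796875.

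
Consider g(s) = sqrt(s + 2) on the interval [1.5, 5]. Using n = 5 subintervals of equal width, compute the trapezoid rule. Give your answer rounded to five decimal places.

Δs = (5 − 1.5)/5 = 0.7.
g(1.5) ≈ 1.87083, g(2.2) ≈ 2.04939, g(2.9) ≈ 2.21359, g(3.6) ≈ 2.36643, g(4.3) ≈ 2.50998, g(5) ≈ 2.64575.
T_5 = (Δs/2)·[g(s_0) + 2g(s_1) + ... + 2g(s_{4}) + g(s_5)].
Sum ≈ 7.97838.

7.97838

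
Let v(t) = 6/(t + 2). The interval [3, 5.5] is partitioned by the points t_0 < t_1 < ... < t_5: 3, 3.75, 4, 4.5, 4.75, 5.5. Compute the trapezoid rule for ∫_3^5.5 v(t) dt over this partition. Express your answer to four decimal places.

2.4373

Subinterval widths: 0.75, 0.25, 0.5, 0.25, 0.75.
v(3) = 1.2, v(3.75) = 24/23, v(4) = 1, v(4.5) = 12/13, v(4.75) = 8/9, v(5.5) = 0.8.
On each subinterval the trapezoid contributes (Δt_i/2)·[v(t_{i-1}) + v(t_i)].
Sum ≈ 2.4373.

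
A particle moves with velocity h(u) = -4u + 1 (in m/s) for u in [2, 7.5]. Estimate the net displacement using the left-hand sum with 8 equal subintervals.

-91.4375

Δu = (7.5 − 2)/8 = 0.6875.
Left endpoints: 2, 2.6875, 3.375, 4.0625, 4.75, 5.4375, 6.125, 6.8125.
h(2) = -7, h(2.6875) = -9.75, h(3.375) = -12.5, h(4.0625) = -15.25, h(4.75) = -18, h(5.4375) = -20.75, h(6.125) = -23.5, h(6.8125) = -26.25.
Sum = Δu · [h(2) + h(2.6875) + h(3.375) + ...].
Sum = -91.4375.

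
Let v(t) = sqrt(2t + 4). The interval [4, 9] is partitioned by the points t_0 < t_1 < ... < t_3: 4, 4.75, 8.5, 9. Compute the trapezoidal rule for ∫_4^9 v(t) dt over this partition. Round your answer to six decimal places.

Subinterval widths: 0.75, 3.75, 0.5.
v(4) ≈ 3.464102, v(4.75) ≈ 3.674235, v(8.5) ≈ 4.582576, v(9) ≈ 4.690416.
On each subinterval the trapezoid contributes (Δt_i/2)·[v(t_{i-1}) + v(t_i)].
Sum ≈ 20.476643.

20.476643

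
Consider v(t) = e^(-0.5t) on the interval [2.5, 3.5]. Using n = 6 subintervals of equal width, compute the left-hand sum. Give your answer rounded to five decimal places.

0.23499

Δt = (3.5 − 2.5)/6 = 1/6.
Left endpoints: 2.5, 8/3, 17/6, 3, 19/6, 10/3.
v(2.5) ≈ 0.28650, v(8/3) ≈ 0.26360, v(17/6) ≈ 0.24252, v(3) ≈ 0.22313, v(19/6) ≈ 0.20529, v(10/3) ≈ 0.18888.
Sum = Δt · [v(2.5) + v(8/3) + v(17/6) + ...].
Sum ≈ 0.23499.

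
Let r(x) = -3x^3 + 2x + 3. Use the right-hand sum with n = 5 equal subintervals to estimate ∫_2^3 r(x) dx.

Δx = (3 − 2)/5 = 0.2.
Right endpoints: 2.2, 2.4, 2.6, 2.8, 3.
r(2.2) = -24.544, r(2.4) = -33.672, r(2.6) = -44.528, r(2.8) = -57.256, r(3) = -72.
Sum = Δx · [r(2.2) + r(2.4) + r(2.6) + r(2.8) + r(3)].
Sum = -46.4.

-46.4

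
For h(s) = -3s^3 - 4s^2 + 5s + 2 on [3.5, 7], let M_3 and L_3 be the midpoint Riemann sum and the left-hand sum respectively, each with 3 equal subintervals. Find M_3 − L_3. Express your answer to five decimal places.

-539.72309

M_3 ≈ -1969.1490162.
L_3 ≈ -1429.4259259.
M_3 − L_3 ≈ -539.72309.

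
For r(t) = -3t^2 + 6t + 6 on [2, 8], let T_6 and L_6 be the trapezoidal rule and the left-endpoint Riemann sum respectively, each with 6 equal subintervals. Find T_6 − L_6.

-72

T_6 = -291.
L_6 = -219.
T_6 − L_6 = -72.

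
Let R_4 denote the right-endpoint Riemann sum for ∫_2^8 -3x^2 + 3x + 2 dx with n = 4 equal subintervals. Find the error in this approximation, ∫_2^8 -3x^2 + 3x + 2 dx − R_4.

128.25

Exact integral: ∫_2^8 f(x) dx = -402.
R_4 = -530.25.
Error = -402 − (-530.25) = 128.25.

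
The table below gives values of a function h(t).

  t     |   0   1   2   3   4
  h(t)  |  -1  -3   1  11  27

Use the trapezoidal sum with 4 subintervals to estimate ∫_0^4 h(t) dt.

Δt = 1.
T_4 = (1/2)·[(-1) + 2·(-3) + 2·1 + 2·11 + 27] = 22.

22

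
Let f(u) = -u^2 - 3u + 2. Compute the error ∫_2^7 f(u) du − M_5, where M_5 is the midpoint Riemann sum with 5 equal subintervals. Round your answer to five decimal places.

Exact integral: ∫_2^7 f(u) du ≈ -169.1666667.
M_5 = -168.75.
Error ≈ -169.1666667 − (-168.75) ≈ -0.41667.

-0.41667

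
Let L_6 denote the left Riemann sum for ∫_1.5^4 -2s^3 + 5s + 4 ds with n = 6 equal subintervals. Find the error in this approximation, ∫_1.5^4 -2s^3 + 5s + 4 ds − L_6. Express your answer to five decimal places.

-21.46267

Exact integral: ∫_1.5^4 f(s) ds = -81.09375.
L_6 ≈ -59.6310764.
Error ≈ -81.09375 − (-59.6310764) ≈ -21.46267.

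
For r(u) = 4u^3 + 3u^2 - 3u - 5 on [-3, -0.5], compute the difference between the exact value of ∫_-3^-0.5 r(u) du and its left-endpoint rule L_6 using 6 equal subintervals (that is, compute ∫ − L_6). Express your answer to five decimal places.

Exact integral: ∫_-3^-0.5 r(u) du = -53.4375.
L_6 ≈ -70.1041667.
Error ≈ -53.4375 − (-70.1041667) ≈ 16.66667.

16.66667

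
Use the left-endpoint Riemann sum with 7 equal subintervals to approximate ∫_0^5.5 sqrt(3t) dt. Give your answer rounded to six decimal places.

13.066495

Δt = (5.5 − 0)/7 = 11/14.
Left endpoints: 0, 11/14, 11/7, 33/14, 22/7, 55/14, 33/7.
f(0) ≈ 0.000000, f(11/14) ≈ 1.535299, f(11/7) ≈ 2.171241, f(33/14) ≈ 2.659216, f(22/7) ≈ 3.070598, f(55/14) ≈ 3.433033, f(33/7) ≈ 3.760699.
Sum = Δt · [f(0) + f(11/14) + f(11/7) + ...].
Sum ≈ 13.066495.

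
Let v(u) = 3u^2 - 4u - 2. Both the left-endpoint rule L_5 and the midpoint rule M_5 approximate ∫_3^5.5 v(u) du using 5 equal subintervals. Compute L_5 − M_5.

-12.96875

L_5 = 78.75.
M_5 = 91.71875.
L_5 − M_5 = -12.96875.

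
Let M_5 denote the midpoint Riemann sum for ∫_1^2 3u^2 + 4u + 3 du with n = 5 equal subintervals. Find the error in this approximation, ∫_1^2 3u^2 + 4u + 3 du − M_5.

0.01

Exact integral: ∫_1^2 f(u) du = 16.
M_5 = 15.99.
Error = 16 − 15.99 = 0.01.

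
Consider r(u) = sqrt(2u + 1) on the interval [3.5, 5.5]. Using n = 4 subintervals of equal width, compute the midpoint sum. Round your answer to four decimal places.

6.3146

Δu = (5.5 − 3.5)/4 = 0.5.
Midpoints: 3.75, 4.25, 4.75, 5.25.
r(3.75) ≈ 2.9155, r(4.25) ≈ 3.0822, r(4.75) ≈ 3.2404, r(5.25) ≈ 3.3912.
Sum = Δu · [r(3.75) + r(4.25) + r(4.75) + r(5.25)].
Sum ≈ 6.3146.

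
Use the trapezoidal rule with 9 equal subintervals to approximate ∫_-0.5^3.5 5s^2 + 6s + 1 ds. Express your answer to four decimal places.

Δs = (3.5 − (-0.5))/9 = 4/9.
f(-0.5) = -0.75, f(-1/18) = 221/324, f(7/18) = 1325/324, f(5/6) = 341/36, f(23/18) = 5453/324, f(31/18) = 8477/324, f(13/6) = 1349/36, f(47/18) = 16445/324, f(55/18) = 21389/324, f(3.5) = 83.25.
T_9 = (Δs/2)·[f(s_0) + 2f(s_1) + ... + 2f(s_{8}) + f(s_9)].
Sum ≈ 112.3251.

112.3251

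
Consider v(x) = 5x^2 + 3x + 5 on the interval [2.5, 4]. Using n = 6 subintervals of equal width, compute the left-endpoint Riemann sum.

96.171875

Δx = (4 − 2.5)/6 = 0.25.
Left endpoints: 2.5, 2.75, 3, 3.25, 3.5, 3.75.
v(2.5) = 43.75, v(2.75) = 51.0625, v(3) = 59, v(3.25) = 67.5625, v(3.5) = 76.75, v(3.75) = 86.5625.
Sum = Δx · [v(2.5) + v(2.75) + v(3) + ...].
Sum = 96.171875.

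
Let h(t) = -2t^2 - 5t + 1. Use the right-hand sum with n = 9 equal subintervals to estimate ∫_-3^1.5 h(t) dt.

-1.5

Δt = (1.5 − (-3))/9 = 0.5.
Right endpoints: -2.5, -2, -1.5, -1, -0.5, 0, 0.5, 1, 1.5.
h(-2.5) = 1, h(-2) = 3, h(-1.5) = 4, h(-1) = 4, h(-0.5) = 3, h(0) = 1, h(0.5) = -2, h(1) = -6, h(1.5) = -11.
Sum = Δt · [h(-2.5) + h(-2) + h(-1.5) + ...].
Sum = -1.5.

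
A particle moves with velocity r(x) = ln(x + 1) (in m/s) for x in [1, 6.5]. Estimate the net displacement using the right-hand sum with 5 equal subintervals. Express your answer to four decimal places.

Δx = (6.5 − 1)/5 = 1.1.
Right endpoints: 2.1, 3.2, 4.3, 5.4, 6.5.
r(2.1) ≈ 1.1314, r(3.2) ≈ 1.4351, r(4.3) ≈ 1.6677, r(5.4) ≈ 1.8563, r(6.5) ≈ 2.0149.
Sum = Δx · [r(2.1) + r(3.2) + r(4.3) + r(5.4) + r(6.5)].
Sum ≈ 8.9159.

8.9159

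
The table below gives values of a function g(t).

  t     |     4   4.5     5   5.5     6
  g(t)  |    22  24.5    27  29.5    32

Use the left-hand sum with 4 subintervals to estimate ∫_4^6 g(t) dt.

51.5

Δt = 0.5.
Sum = 0.5·[22 + 24.5 + 27 + 29.5] = 51.5.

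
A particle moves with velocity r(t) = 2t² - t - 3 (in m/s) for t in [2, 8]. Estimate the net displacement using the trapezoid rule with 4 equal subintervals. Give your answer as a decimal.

Δt = (8 − 2)/4 = 1.5.
r(2) = 3, r(3.5) = 18, r(5) = 42, r(6.5) = 75, r(8) = 117.
T_4 = (Δt/2)·[r(t_0) + 2r(t_1) + 2r(t_2) + 2r(t_3) + r(t_4)].
Sum = 292.5.

292.5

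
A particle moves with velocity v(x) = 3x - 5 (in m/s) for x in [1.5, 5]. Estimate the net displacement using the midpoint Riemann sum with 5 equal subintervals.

Δx = (5 − 1.5)/5 = 0.7.
Midpoints: 1.85, 2.55, 3.25, 3.95, 4.65.
v(1.85) = 0.55, v(2.55) = 2.65, v(3.25) = 4.75, v(3.95) = 6.85, v(4.65) = 8.95.
Sum = Δx · [v(1.85) + v(2.55) + v(3.25) + v(3.95) + v(4.65)].
Sum = 16.625.

16.625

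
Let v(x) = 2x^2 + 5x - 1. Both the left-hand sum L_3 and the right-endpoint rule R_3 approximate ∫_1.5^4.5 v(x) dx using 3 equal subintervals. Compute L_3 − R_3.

-51

L_3 = 76.
R_3 = 127.
L_3 − R_3 = -51.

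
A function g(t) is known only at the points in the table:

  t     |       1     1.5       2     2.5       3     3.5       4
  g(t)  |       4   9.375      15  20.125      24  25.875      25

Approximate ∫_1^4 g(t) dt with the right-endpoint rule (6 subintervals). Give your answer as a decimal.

Δt = 0.5.
Sum = 0.5·[9.375 + 15 + 20.125 + 24 + 25.875 + 25] = 59.6875.

59.6875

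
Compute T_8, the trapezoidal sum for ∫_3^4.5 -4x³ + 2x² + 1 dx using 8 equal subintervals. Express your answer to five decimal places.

Δx = (4.5 − 3)/8 = 0.1875.
f(3) = -89, f(3.1875) = -110819/1024, f(3.375) = -129.9921875, f(3.5625) = -158177/1024, f(3.75) = -181.8125, f(3.9375) = -217271/1024, f(4.125) = -245.7265625, f(4.3125) = -289397/1024, f(4.5) = -323.
T_8 = (Δx/2)·[f(x_0) + 2f(x_1) + ... + 2f(x_{7}) + f(x_8)].
Sum ≈ -285.19043.

-285.19043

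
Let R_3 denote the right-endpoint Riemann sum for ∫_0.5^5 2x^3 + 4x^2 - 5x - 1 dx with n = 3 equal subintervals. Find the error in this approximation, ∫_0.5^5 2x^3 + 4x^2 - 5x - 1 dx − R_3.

Exact integral: ∫_0.5^5 f(x) dx = 412.59375.
R_3 = 691.875.
Error = 412.59375 − 691.875 = -279.28125.

-279.28125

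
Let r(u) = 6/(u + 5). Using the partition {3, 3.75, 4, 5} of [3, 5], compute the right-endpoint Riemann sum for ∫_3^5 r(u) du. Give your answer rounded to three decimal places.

1.281

Subinterval widths: 0.75, 0.25, 1.
Right endpoints: 3.75, 4, 5.
r(3.75) = 24/35, r(4) = 2/3, r(5) = 0.6.
Sum = Σ Δu_i · r(u_i).
Sum ≈ 1.281.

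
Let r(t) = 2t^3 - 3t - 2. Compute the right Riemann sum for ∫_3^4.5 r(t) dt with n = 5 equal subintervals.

Δt = (4.5 − 3)/5 = 0.3.
Right endpoints: 3.3, 3.6, 3.9, 4.2, 4.5.
r(3.3) = 59.974, r(3.6) = 80.512, r(3.9) = 104.938, r(4.2) = 133.576, r(4.5) = 166.75.
Sum = Δt · [r(3.3) + r(3.6) + r(3.9) + r(4.2) + r(4.5)].
Sum = 163.725.

163.725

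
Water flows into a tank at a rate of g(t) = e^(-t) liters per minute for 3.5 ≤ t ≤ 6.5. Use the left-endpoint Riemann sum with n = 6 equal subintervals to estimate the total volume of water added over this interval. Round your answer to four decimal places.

Δt = (6.5 − 3.5)/6 = 0.5.
Left endpoints: 3.5, 4, 4.5, 5, 5.5, 6.
g(3.5) ≈ 0.0302, g(4) ≈ 0.0183, g(4.5) ≈ 0.0111, g(5) ≈ 0.0067, g(5.5) ≈ 0.0041, g(6) ≈ 0.0025.
Sum = Δt · [g(3.5) + g(4) + g(4.5) + ...].
Sum ≈ 0.0365.

0.0365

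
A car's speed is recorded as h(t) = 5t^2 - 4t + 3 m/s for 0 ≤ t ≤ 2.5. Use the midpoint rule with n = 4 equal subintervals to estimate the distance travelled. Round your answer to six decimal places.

Δt = (2.5 − 0)/4 = 0.625.
Midpoints: 0.3125, 0.9375, 1.5625, 2.1875.
h(0.3125) = 2.23828125, h(0.9375) = 3.64453125, h(1.5625) = 8.95703125, h(2.1875) = 18.17578125.
Sum = Δt · [h(0.3125) + h(0.9375) + h(1.5625) + h(2.1875)].
Sum ≈ 20.634766.

20.634766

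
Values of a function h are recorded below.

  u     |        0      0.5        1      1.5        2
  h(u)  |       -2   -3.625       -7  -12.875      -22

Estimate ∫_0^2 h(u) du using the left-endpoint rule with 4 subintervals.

-12.75

Δu = 0.5.
Sum = 0.5·[(-2) + (-3.625) + (-7) + (-12.875)] = -12.75.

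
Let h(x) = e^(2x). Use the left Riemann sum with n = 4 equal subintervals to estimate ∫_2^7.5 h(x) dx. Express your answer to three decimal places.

306968.300

Δx = (7.5 − 2)/4 = 1.375.
Left endpoints: 2, 3.375, 4.75, 6.125.
h(2) ≈ 54.598, h(3.375) ≈ 854.059, h(4.75) ≈ 13359.727, h(6.125) ≈ 208981.289.
Sum = Δx · [h(2) + h(3.375) + h(4.75) + h(6.125)].
Sum ≈ 306968.300.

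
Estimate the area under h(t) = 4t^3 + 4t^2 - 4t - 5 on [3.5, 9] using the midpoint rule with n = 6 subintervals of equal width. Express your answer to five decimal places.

Δt = (9 − 3.5)/6 = 11/12.
Midpoints: 95/24, 4.875, 139/24, 161/24, 7.625, 205/24.
h(95/24) = 1001975/3456, h(4.875) = 533.9921875, h(139/24) = 3051979/3456, h(161/24) = 4685369/3456, h(7.625) = 1970.3515625, h(205/24) = 9488365/3456.
Sum = Δt · [h(95/24) + h(4.875) + h(139/24) + ...].
Sum ≈ 7130.34578.

7130.34578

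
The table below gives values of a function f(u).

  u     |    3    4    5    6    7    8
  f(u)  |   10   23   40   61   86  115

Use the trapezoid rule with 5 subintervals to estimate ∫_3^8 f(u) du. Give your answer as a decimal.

272.5

Δu = 1.
T_5 = (1/2)·[10 + 2·23 + 2·40 + 2·61 + 2·86 + 115] = 272.5.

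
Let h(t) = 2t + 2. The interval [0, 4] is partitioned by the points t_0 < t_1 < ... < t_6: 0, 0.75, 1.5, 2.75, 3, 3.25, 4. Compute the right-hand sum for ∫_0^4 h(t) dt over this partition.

Subinterval widths: 0.75, 0.75, 1.25, 0.25, 0.25, 0.75.
Right endpoints: 0.75, 1.5, 2.75, 3, 3.25, 4.
h(0.75) = 3.5, h(1.5) = 5, h(2.75) = 7.5, h(3) = 8, h(3.25) = 8.5, h(4) = 10.
Sum = Σ Δt_i · h(t_i).
Sum = 27.375.

27.375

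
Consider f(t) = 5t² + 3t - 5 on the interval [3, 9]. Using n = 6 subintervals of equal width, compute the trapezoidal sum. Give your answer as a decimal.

Δt = (9 − 3)/6 = 1.
f(3) = 49, f(4) = 87, f(5) = 135, f(6) = 193, f(7) = 261, f(8) = 339, f(9) = 427.
T_6 = (Δt/2)·[f(t_0) + 2f(t_1) + ... + 2f(t_{5}) + f(t_6)].
Sum = 1253.

1253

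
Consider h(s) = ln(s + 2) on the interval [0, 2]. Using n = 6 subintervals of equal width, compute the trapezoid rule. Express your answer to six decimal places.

Δs = (2 − 0)/6 = 1/3.
h(0) ≈ 0.693147, h(1/3) ≈ 0.847298, h(2/3) ≈ 0.980829, h(1) ≈ 1.098612, h(4/3) ≈ 1.203973, h(5/3) ≈ 1.299283, h(2) ≈ 1.386294.
T_6 = (Δs/2)·[h(s_0) + 2h(s_1) + ... + 2h(s_{5}) + h(s_6)].
Sum ≈ 2.156572.

2.156572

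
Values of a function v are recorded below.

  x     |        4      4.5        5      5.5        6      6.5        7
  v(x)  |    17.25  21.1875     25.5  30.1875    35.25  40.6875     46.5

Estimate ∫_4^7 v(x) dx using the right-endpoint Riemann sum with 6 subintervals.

99.65625

Δx = 0.5.
Sum = 0.5·[21.1875 + 25.5 + 30.1875 + 35.25 + 40.6875 + 46.5] = 99.65625.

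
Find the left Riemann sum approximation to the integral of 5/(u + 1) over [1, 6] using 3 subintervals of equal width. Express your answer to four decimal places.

8.0019

Δu = (6 − 1)/3 = 5/3.
Left endpoints: 1, 8/3, 13/3.
f(1) = 2.5, f(8/3) = 15/11, f(13/3) = 0.9375.
Sum = Δu · [f(1) + f(8/3) + f(13/3)].
Sum ≈ 8.0019.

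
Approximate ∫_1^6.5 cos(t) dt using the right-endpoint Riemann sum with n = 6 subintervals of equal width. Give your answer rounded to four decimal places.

-0.3819

Δt = (6.5 − 1)/6 = 11/12.
Right endpoints: 23/12, 17/6, 3.75, 14/3, 67/12, 6.5.
f(23/12) ≈ -0.3390, f(17/6) ≈ -0.9529, f(3.75) ≈ -0.8206, f(14/3) ≈ -0.0457, f(67/12) ≈ 0.7649, f(6.5) ≈ 0.9766.
Sum = Δt · [f(23/12) + f(17/6) + f(3.75) + ...].
Sum ≈ -0.3819.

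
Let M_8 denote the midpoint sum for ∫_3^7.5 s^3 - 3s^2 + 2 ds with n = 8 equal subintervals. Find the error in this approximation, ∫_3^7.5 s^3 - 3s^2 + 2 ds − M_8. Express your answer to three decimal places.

Exact integral: ∫_3^7.5 f(s) ds = 384.890625.
M_8 ≈ 383.37781.
Error ≈ 384.890625 − 383.37781 ≈ 1.513.

1.513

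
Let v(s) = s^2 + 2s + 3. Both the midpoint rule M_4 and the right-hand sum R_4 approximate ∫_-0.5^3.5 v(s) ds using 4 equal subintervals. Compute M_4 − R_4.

M_4 = 38.
R_4 = 49.
M_4 − R_4 = -11.

-11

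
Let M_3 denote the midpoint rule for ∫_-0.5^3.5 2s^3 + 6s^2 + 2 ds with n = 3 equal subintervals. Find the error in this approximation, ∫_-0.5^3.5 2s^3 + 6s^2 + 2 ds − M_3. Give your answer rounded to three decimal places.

Exact integral: ∫_-0.5^3.5 f(s) ds = 169.
M_3 ≈ 160.11111.
Error ≈ 169 − 160.11111 ≈ 8.889.

8.889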